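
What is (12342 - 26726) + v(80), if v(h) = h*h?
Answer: -7984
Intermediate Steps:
v(h) = h²
(12342 - 26726) + v(80) = (12342 - 26726) + 80² = -14384 + 6400 = -7984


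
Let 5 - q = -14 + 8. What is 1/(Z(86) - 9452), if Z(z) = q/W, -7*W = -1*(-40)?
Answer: -40/378157 ≈ -0.00010578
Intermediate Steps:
q = 11 (q = 5 - (-14 + 8) = 5 - 1*(-6) = 5 + 6 = 11)
W = -40/7 (W = -(-1)*(-40)/7 = -⅐*40 = -40/7 ≈ -5.7143)
Z(z) = -77/40 (Z(z) = 11/(-40/7) = 11*(-7/40) = -77/40)
1/(Z(86) - 9452) = 1/(-77/40 - 9452) = 1/(-378157/40) = -40/378157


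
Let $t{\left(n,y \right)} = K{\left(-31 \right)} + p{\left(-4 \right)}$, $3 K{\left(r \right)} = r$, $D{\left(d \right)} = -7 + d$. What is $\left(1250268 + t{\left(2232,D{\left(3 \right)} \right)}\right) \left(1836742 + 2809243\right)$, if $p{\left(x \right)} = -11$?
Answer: $\frac{17425881778900}{3} \approx 5.8086 \cdot 10^{12}$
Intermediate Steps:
$K{\left(r \right)} = \frac{r}{3}$
$t{\left(n,y \right)} = - \frac{64}{3}$ ($t{\left(n,y \right)} = \frac{1}{3} \left(-31\right) - 11 = - \frac{31}{3} - 11 = - \frac{64}{3}$)
$\left(1250268 + t{\left(2232,D{\left(3 \right)} \right)}\right) \left(1836742 + 2809243\right) = \left(1250268 - \frac{64}{3}\right) \left(1836742 + 2809243\right) = \frac{3750740}{3} \cdot 4645985 = \frac{17425881778900}{3}$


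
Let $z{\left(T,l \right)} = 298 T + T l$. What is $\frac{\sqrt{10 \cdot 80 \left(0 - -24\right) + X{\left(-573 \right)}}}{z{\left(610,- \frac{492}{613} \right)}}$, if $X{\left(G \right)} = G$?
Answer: $\frac{613 \sqrt{18627}}{111131020} \approx 0.00075283$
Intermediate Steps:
$\frac{\sqrt{10 \cdot 80 \left(0 - -24\right) + X{\left(-573 \right)}}}{z{\left(610,- \frac{492}{613} \right)}} = \frac{\sqrt{10 \cdot 80 \left(0 - -24\right) - 573}}{610 \left(298 - \frac{492}{613}\right)} = \frac{\sqrt{800 \left(0 + 24\right) - 573}}{610 \left(298 - \frac{492}{613}\right)} = \frac{\sqrt{800 \cdot 24 - 573}}{610 \left(298 - \frac{492}{613}\right)} = \frac{\sqrt{19200 - 573}}{610 \cdot \frac{182182}{613}} = \frac{\sqrt{18627}}{\frac{111131020}{613}} = \sqrt{18627} \cdot \frac{613}{111131020} = \frac{613 \sqrt{18627}}{111131020}$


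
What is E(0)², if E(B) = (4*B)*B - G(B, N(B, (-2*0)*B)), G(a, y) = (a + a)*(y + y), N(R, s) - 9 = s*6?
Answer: 0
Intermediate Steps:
N(R, s) = 9 + 6*s (N(R, s) = 9 + s*6 = 9 + 6*s)
G(a, y) = 4*a*y (G(a, y) = (2*a)*(2*y) = 4*a*y)
E(B) = -36*B + 4*B² (E(B) = (4*B)*B - 4*B*(9 + 6*((-2*0)*B)) = 4*B² - 4*B*(9 + 6*(0*B)) = 4*B² - 4*B*(9 + 6*0) = 4*B² - 4*B*(9 + 0) = 4*B² - 4*B*9 = 4*B² - 36*B = -36*B + 4*B²)
E(0)² = (4*0*(-9 + 0))² = (4*0*(-9))² = 0² = 0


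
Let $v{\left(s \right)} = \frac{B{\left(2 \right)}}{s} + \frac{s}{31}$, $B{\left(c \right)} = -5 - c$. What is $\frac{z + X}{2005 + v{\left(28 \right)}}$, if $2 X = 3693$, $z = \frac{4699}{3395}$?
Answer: $\frac{777922246}{844339895} \approx 0.92134$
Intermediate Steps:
$z = \frac{4699}{3395}$ ($z = 4699 \cdot \frac{1}{3395} = \frac{4699}{3395} \approx 1.3841$)
$v{\left(s \right)} = - \frac{7}{s} + \frac{s}{31}$ ($v{\left(s \right)} = \frac{-5 - 2}{s} + \frac{s}{31} = \frac{-5 - 2}{s} + s \frac{1}{31} = - \frac{7}{s} + \frac{s}{31}$)
$X = \frac{3693}{2}$ ($X = \frac{1}{2} \cdot 3693 = \frac{3693}{2} \approx 1846.5$)
$\frac{z + X}{2005 + v{\left(28 \right)}} = \frac{\frac{4699}{3395} + \frac{3693}{2}}{2005 + \left(- \frac{7}{28} + \frac{1}{31} \cdot 28\right)} = \frac{12547133}{6790 \left(2005 + \left(\left(-7\right) \frac{1}{28} + \frac{28}{31}\right)\right)} = \frac{12547133}{6790 \left(2005 + \left(- \frac{1}{4} + \frac{28}{31}\right)\right)} = \frac{12547133}{6790 \left(2005 + \frac{81}{124}\right)} = \frac{12547133}{6790 \cdot \frac{248701}{124}} = \frac{12547133}{6790} \cdot \frac{124}{248701} = \frac{777922246}{844339895}$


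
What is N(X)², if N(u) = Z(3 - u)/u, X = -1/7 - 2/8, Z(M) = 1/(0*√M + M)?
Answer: 614656/1092025 ≈ 0.56286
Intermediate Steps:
Z(M) = 1/M (Z(M) = 1/(0 + M) = 1/M)
X = -11/28 (X = -1*⅐ - 2*⅛ = -⅐ - ¼ = -11/28 ≈ -0.39286)
N(u) = 1/(u*(3 - u)) (N(u) = 1/((3 - u)*u) = 1/(u*(3 - u)))
N(X)² = (-1/((-11/28)*(-3 - 11/28)))² = (-1*(-28/11)/(-95/28))² = (-1*(-28/11)*(-28/95))² = (-784/1045)² = 614656/1092025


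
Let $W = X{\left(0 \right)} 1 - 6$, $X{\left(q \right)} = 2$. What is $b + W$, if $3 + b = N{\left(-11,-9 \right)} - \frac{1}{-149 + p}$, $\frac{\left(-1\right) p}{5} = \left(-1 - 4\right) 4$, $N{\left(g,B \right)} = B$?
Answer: $- \frac{783}{49} \approx -15.98$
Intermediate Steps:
$p = 100$ ($p = - 5 \left(-1 - 4\right) 4 = - 5 \left(\left(-5\right) 4\right) = \left(-5\right) \left(-20\right) = 100$)
$W = -4$ ($W = 2 \cdot 1 - 6 = 2 - 6 = -4$)
$b = - \frac{587}{49}$ ($b = -3 - \left(9 + \frac{1}{-149 + 100}\right) = -3 - \frac{440}{49} = - \frac{587}{49} \approx -11.98$)
$b + W = - \frac{587}{49} - 4 = - \frac{783}{49}$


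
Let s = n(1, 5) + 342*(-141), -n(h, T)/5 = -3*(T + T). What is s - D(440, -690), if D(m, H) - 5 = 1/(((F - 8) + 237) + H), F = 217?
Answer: -11730787/244 ≈ -48077.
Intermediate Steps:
n(h, T) = 30*T (n(h, T) = -(-15)*(T + T) = -(-15)*2*T = -(-30)*T = 30*T)
s = -48072 (s = 30*5 + 342*(-141) = 150 - 48222 = -48072)
D(m, H) = 5 + 1/(446 + H) (D(m, H) = 5 + 1/(((217 - 8) + 237) + H) = 5 + 1/((209 + 237) + H) = 5 + 1/(446 + H))
s - D(440, -690) = -48072 - (2231 + 5*(-690))/(446 - 690) = -48072 - (2231 - 3450)/(-244) = -48072 - (-1)*(-1219)/244 = -48072 - 1*1219/244 = -48072 - 1219/244 = -11730787/244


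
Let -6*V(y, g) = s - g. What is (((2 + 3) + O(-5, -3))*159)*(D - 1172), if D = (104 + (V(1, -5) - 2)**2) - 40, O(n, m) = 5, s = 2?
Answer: -10474655/6 ≈ -1.7458e+6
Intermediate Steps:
V(y, g) = -1/3 + g/6 (V(y, g) = -(2 - g)/6 = -1/3 + g/6)
D = 2665/36 (D = (104 + ((-1/3 + (1/6)*(-5)) - 2)**2) - 40 = (104 + ((-1/3 - 5/6) - 2)**2) - 40 = (104 + (-7/6 - 2)**2) - 40 = (104 + (-19/6)**2) - 40 = (104 + 361/36) - 40 = 4105/36 - 40 = 2665/36 ≈ 74.028)
(((2 + 3) + O(-5, -3))*159)*(D - 1172) = (((2 + 3) + 5)*159)*(2665/36 - 1172) = ((5 + 5)*159)*(-39527/36) = (10*159)*(-39527/36) = 1590*(-39527/36) = -10474655/6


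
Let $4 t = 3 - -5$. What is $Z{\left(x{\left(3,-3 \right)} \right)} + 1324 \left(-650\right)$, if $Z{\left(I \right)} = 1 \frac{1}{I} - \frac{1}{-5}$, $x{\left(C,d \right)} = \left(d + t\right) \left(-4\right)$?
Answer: $- \frac{17211991}{20} \approx -8.606 \cdot 10^{5}$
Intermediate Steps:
$t = 2$ ($t = \frac{3 - -5}{4} = \frac{3 + 5}{4} = \frac{1}{4} \cdot 8 = 2$)
$x{\left(C,d \right)} = -8 - 4 d$ ($x{\left(C,d \right)} = \left(d + 2\right) \left(-4\right) = \left(2 + d\right) \left(-4\right) = -8 - 4 d$)
$Z{\left(I \right)} = \frac{1}{5} + \frac{1}{I}$ ($Z{\left(I \right)} = \frac{1}{I} - - \frac{1}{5} = \frac{1}{I} + \frac{1}{5} = \frac{1}{5} + \frac{1}{I}$)
$Z{\left(x{\left(3,-3 \right)} \right)} + 1324 \left(-650\right) = \frac{5 - -4}{5 \left(-8 - -12\right)} + 1324 \left(-650\right) = \frac{5 + \left(-8 + 12\right)}{5 \left(-8 + 12\right)} - 860600 = \frac{5 + 4}{5 \cdot 4} - 860600 = \frac{1}{5} \cdot \frac{1}{4} \cdot 9 - 860600 = \frac{9}{20} - 860600 = - \frac{17211991}{20}$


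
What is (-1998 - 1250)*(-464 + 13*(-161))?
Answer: 8305136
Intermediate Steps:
(-1998 - 1250)*(-464 + 13*(-161)) = -3248*(-464 - 2093) = -3248*(-2557) = 8305136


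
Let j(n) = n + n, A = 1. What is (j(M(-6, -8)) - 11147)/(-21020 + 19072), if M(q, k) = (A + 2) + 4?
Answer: 11133/1948 ≈ 5.7151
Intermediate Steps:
M(q, k) = 7 (M(q, k) = (1 + 2) + 4 = 3 + 4 = 7)
j(n) = 2*n
(j(M(-6, -8)) - 11147)/(-21020 + 19072) = (2*7 - 11147)/(-21020 + 19072) = (14 - 11147)/(-1948) = -11133*(-1/1948) = 11133/1948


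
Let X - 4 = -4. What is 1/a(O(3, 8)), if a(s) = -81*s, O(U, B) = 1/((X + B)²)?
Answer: -64/81 ≈ -0.79012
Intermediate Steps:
X = 0 (X = 4 - 4 = 0)
O(U, B) = B⁻² (O(U, B) = 1/((0 + B)²) = 1/(B²) = B⁻²)
1/a(O(3, 8)) = 1/(-81/8²) = 1/(-81*1/64) = 1/(-81/64) = -64/81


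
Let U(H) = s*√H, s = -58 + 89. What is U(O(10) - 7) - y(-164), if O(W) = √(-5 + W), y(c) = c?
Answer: 164 + 31*√(-7 + √5) ≈ 164.0 + 67.662*I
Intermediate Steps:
s = 31
U(H) = 31*√H
U(O(10) - 7) - y(-164) = 31*√(√(-5 + 10) - 7) - 1*(-164) = 31*√(√5 - 7) + 164 = 31*√(-7 + √5) + 164 = 164 + 31*√(-7 + √5)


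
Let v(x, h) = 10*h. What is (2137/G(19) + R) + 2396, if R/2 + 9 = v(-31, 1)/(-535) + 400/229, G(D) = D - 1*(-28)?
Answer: 2794945357/1151641 ≈ 2426.9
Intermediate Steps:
G(D) = 28 + D (G(D) = D + 28 = 28 + D)
R = -356370/24503 (R = -18 + 2*((10*1)/(-535) + 400/229) = -18 + 2*(10*(-1/535) + 400*(1/229)) = -18 + 2*(-2/107 + 400/229) = -18 + 2*(42342/24503) = -18 + 84684/24503 = -356370/24503 ≈ -14.544)
(2137/G(19) + R) + 2396 = (2137/(28 + 19) - 356370/24503) + 2396 = (2137/47 - 356370/24503) + 2396 = 35613521/1151641 + 2396 = 2794945357/1151641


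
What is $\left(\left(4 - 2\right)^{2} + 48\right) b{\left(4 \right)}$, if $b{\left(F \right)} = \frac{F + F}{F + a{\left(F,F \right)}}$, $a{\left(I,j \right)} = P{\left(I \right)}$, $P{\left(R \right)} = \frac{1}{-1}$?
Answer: $\frac{416}{3} \approx 138.67$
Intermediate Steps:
$P{\left(R \right)} = -1$
$a{\left(I,j \right)} = -1$
$b{\left(F \right)} = \frac{2 F}{-1 + F}$ ($b{\left(F \right)} = \frac{F + F}{F - 1} = \frac{2 F}{-1 + F}$)
$\left(\left(4 - 2\right)^{2} + 48\right) b{\left(4 \right)} = \left(\left(4 - 2\right)^{2} + 48\right) 2 \cdot 4 \frac{1}{-1 + 4} = \left(2^{2} + 48\right) 2 \cdot 4 \cdot \frac{1}{3} = \left(4 + 48\right) 2 \cdot 4 \cdot \frac{1}{3} = 52 \cdot \frac{8}{3} = \frac{416}{3}$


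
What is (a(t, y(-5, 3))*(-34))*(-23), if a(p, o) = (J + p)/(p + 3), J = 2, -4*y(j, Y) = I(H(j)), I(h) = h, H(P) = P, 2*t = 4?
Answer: 3128/5 ≈ 625.60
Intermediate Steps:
t = 2 (t = (½)*4 = 2)
y(j, Y) = -j/4
a(p, o) = (2 + p)/(3 + p) (a(p, o) = (2 + p)/(p + 3) = (2 + p)/(3 + p))
(a(t, y(-5, 3))*(-34))*(-23) = (((2 + 2)/(3 + 2))*(-34))*(-23) = ((4/5)*(-34))*(-23) = (((⅕)*4)*(-34))*(-23) = ((⅘)*(-34))*(-23) = -136/5*(-23) = 3128/5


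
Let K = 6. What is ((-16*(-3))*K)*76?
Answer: 21888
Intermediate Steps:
((-16*(-3))*K)*76 = (-16*(-3)*6)*76 = (48*6)*76 = 288*76 = 21888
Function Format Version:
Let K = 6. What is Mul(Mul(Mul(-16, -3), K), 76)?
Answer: 21888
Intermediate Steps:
Mul(Mul(Mul(-16, -3), K), 76) = Mul(Mul(Mul(-16, -3), 6), 76) = Mul(Mul(48, 6), 76) = Mul(288, 76) = 21888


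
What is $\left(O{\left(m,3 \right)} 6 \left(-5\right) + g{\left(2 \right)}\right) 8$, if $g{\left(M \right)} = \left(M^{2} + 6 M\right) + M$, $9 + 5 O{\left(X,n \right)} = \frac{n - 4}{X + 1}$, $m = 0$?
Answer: $624$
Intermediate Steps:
$O{\left(X,n \right)} = - \frac{9}{5} + \frac{-4 + n}{5 \left(1 + X\right)}$ ($O{\left(X,n \right)} = - \frac{9}{5} + \frac{\left(n - 4\right) \frac{1}{X + 1}}{5} = - \frac{9}{5} + \frac{\left(-4 + n\right) \frac{1}{1 + X}}{5} = - \frac{9}{5} + \frac{\frac{1}{1 + X} \left(-4 + n\right)}{5} = - \frac{9}{5} + \frac{-4 + n}{5 \left(1 + X\right)}$)
$g{\left(M \right)} = M^{2} + 7 M$
$\left(O{\left(m,3 \right)} 6 \left(-5\right) + g{\left(2 \right)}\right) 8 = \left(\frac{-13 + 3 - 0}{5 \left(1 + 0\right)} 6 \left(-5\right) + 2 \left(7 + 2\right)\right) 8 = \left(\frac{-13 + 3 + 0}{5 \cdot 1} \cdot 6 \left(-5\right) + 2 \cdot 9\right) 8 = \left(\frac{1}{5} \cdot 1 \left(-10\right) 6 \left(-5\right) + 18\right) 8 = \left(\left(-2\right) 6 \left(-5\right) + 18\right) 8 = \left(\left(-12\right) \left(-5\right) + 18\right) 8 = \left(60 + 18\right) 8 = 78 \cdot 8 = 624$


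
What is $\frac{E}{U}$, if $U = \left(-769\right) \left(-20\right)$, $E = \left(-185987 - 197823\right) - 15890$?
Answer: $- \frac{19985}{769} \approx -25.988$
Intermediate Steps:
$E = -399700$ ($E = -383810 - 15890 = -399700$)
$U = 15380$
$\frac{E}{U} = - \frac{399700}{15380} = \left(-399700\right) \frac{1}{15380} = - \frac{19985}{769}$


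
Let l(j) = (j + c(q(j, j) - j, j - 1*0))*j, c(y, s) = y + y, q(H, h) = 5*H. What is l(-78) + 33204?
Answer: 87960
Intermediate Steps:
c(y, s) = 2*y
l(j) = 9*j² (l(j) = (j + 2*(5*j - j))*j = (j + 2*(4*j))*j = (j + 8*j)*j = (9*j)*j = 9*j²)
l(-78) + 33204 = 9*(-78)² + 33204 = 9*6084 + 33204 = 54756 + 33204 = 87960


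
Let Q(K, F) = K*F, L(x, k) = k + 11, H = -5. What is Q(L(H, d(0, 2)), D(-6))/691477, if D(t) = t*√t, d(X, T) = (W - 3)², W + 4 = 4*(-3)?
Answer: -2232*I*√6/691477 ≈ -0.0079066*I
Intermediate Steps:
W = -16 (W = -4 + 4*(-3) = -4 - 12 = -16)
d(X, T) = 361 (d(X, T) = (-16 - 3)² = (-19)² = 361)
L(x, k) = 11 + k
D(t) = t^(3/2)
Q(K, F) = F*K
Q(L(H, d(0, 2)), D(-6))/691477 = ((-6)^(3/2)*(11 + 361))/691477 = (-6*I*√6*372)*(1/691477) = -2232*I*√6*(1/691477) = -2232*I*√6/691477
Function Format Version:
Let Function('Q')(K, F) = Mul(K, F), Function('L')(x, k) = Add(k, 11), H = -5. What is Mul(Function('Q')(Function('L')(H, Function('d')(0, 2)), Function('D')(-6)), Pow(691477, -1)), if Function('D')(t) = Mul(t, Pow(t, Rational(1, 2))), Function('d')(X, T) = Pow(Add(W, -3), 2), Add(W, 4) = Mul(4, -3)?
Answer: Mul(Rational(-2232, 691477), I, Pow(6, Rational(1, 2))) ≈ Mul(-0.0079066, I)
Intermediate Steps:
W = -16 (W = Add(-4, Mul(4, -3)) = Add(-4, -12) = -16)
Function('d')(X, T) = 361 (Function('d')(X, T) = Pow(Add(-16, -3), 2) = Pow(-19, 2) = 361)
Function('L')(x, k) = Add(11, k)
Function('D')(t) = Pow(t, Rational(3, 2))
Function('Q')(K, F) = Mul(F, K)
Mul(Function('Q')(Function('L')(H, Function('d')(0, 2)), Function('D')(-6)), Pow(691477, -1)) = Mul(Mul(Pow(-6, Rational(3, 2)), Add(11, 361)), Pow(691477, -1)) = Mul(Mul(Mul(-6, I, Pow(6, Rational(1, 2))), 372), Rational(1, 691477)) = Mul(Mul(-2232, I, Pow(6, Rational(1, 2))), Rational(1, 691477)) = Mul(Rational(-2232, 691477), I, Pow(6, Rational(1, 2)))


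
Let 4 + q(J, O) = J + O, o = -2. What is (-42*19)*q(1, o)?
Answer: 3990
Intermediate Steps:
q(J, O) = -4 + J + O (q(J, O) = -4 + (J + O) = -4 + J + O)
(-42*19)*q(1, o) = (-42*19)*(-4 + 1 - 2) = -798*(-5) = 3990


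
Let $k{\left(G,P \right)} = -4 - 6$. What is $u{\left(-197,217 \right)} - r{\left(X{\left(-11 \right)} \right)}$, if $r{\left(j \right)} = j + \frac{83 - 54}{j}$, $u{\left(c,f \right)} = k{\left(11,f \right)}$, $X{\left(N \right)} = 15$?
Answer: $- \frac{404}{15} \approx -26.933$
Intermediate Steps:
$k{\left(G,P \right)} = -10$ ($k{\left(G,P \right)} = -4 - 6 = -10$)
$u{\left(c,f \right)} = -10$
$r{\left(j \right)} = j + \frac{29}{j}$
$u{\left(-197,217 \right)} - r{\left(X{\left(-11 \right)} \right)} = -10 - \left(15 + \frac{29}{15}\right) = -10 - \frac{254}{15} = - \frac{404}{15}$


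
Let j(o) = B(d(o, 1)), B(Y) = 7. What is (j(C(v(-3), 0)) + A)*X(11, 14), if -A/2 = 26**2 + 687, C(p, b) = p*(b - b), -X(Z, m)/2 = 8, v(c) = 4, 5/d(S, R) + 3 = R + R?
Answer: 43504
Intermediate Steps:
d(S, R) = 5/(-3 + 2*R) (d(S, R) = 5/(-3 + (R + R)) = 5/(-3 + 2*R))
X(Z, m) = -16 (X(Z, m) = -2*8 = -16)
C(p, b) = 0 (C(p, b) = p*0 = 0)
j(o) = 7
A = -2726 (A = -2*(26**2 + 687) = -2*(676 + 687) = -2*1363 = -2726)
(j(C(v(-3), 0)) + A)*X(11, 14) = (7 - 2726)*(-16) = -2719*(-16) = 43504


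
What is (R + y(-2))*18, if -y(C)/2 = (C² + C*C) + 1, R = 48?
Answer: 540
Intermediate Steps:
y(C) = -2 - 4*C² (y(C) = -2*((C² + C*C) + 1) = -2*((C² + C²) + 1) = -2*(2*C² + 1) = -2*(1 + 2*C²) = -2 - 4*C²)
(R + y(-2))*18 = (48 + (-2 - 4*(-2)²))*18 = (48 + (-2 - 4*4))*18 = (48 + (-2 - 16))*18 = (48 - 18)*18 = 30*18 = 540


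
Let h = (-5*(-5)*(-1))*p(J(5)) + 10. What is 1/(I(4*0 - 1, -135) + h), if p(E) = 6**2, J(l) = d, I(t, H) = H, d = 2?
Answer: -1/1025 ≈ -0.00097561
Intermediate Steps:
J(l) = 2
p(E) = 36
h = -890 (h = (-5*(-5)*(-1))*36 + 10 = (25*(-1))*36 + 10 = -25*36 + 10 = -900 + 10 = -890)
1/(I(4*0 - 1, -135) + h) = 1/(-135 - 890) = 1/(-1025) = -1/1025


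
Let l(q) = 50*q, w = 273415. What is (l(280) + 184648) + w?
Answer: 472063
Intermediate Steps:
(l(280) + 184648) + w = (50*280 + 184648) + 273415 = (14000 + 184648) + 273415 = 198648 + 273415 = 472063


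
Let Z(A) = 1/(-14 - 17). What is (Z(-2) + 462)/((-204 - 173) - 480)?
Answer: -14321/26567 ≈ -0.53905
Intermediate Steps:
Z(A) = -1/31 (Z(A) = 1/(-31) = -1/31)
(Z(-2) + 462)/((-204 - 173) - 480) = (-1/31 + 462)/((-204 - 173) - 480) = 14321/(31*(-377 - 480)) = (14321/31)/(-857) = (14321/31)*(-1/857) = -14321/26567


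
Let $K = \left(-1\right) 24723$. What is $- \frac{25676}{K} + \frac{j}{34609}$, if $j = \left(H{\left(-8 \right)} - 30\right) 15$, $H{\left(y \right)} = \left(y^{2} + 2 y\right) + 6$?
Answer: $\frac{897520964}{855638307} \approx 1.0489$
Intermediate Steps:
$K = -24723$
$H{\left(y \right)} = 6 + y^{2} + 2 y$
$j = 360$ ($j = \left(\left(6 + \left(-8\right)^{2} + 2 \left(-8\right)\right) - 30\right) 15 = \left(\left(6 + 64 - 16\right) - 30\right) 15 = \left(54 - 30\right) 15 = 24 \cdot 15 = 360$)
$- \frac{25676}{K} + \frac{j}{34609} = - \frac{25676}{-24723} + \frac{360}{34609} = \left(-25676\right) \left(- \frac{1}{24723}\right) + 360 \cdot \frac{1}{34609} = \frac{25676}{24723} + \frac{360}{34609} = \frac{897520964}{855638307}$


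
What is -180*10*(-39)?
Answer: 70200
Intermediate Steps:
-180*10*(-39) = -45*40*(-39) = -1800*(-39) = 70200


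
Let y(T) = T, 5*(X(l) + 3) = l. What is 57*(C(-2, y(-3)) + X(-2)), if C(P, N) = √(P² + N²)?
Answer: -969/5 + 57*√13 ≈ 11.716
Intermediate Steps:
X(l) = -3 + l/5
C(P, N) = √(N² + P²)
57*(C(-2, y(-3)) + X(-2)) = 57*(√((-3)² + (-2)²) + (-3 + (⅕)*(-2))) = 57*(√(9 + 4) + (-3 - ⅖)) = 57*(√13 - 17/5) = 57*(-17/5 + √13) = -969/5 + 57*√13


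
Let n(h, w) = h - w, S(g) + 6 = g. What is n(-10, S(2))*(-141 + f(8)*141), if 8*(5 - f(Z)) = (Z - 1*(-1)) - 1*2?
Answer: -10575/4 ≈ -2643.8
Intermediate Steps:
S(g) = -6 + g
f(Z) = 41/8 - Z/8 (f(Z) = 5 - ((Z - 1*(-1)) - 1*2)/8 = 5 - ((Z + 1) - 2)/8 = 5 - ((1 + Z) - 2)/8 = 5 - (-1 + Z)/8 = 5 + (⅛ - Z/8) = 41/8 - Z/8)
n(-10, S(2))*(-141 + f(8)*141) = (-10 - (-6 + 2))*(-141 + (41/8 - ⅛*8)*141) = (-10 - 1*(-4))*(-141 + (41/8 - 1)*141) = (-10 + 4)*(-141 + (33/8)*141) = -6*(-141 + 4653/8) = -6*3525/8 = -10575/4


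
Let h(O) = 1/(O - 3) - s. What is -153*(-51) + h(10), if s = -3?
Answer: 54643/7 ≈ 7806.1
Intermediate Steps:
h(O) = 3 + 1/(-3 + O) (h(O) = 1/(O - 3) - 1*(-3) = 1/(-3 + O) + 3 = 3 + 1/(-3 + O))
-153*(-51) + h(10) = -153*(-51) + (-8 + 3*10)/(-3 + 10) = 7803 + (-8 + 30)/7 = 7803 + (1/7)*22 = 7803 + 22/7 = 54643/7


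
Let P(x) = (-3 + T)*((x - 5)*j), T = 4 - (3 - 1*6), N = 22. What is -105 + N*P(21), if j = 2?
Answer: 2711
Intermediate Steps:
T = 7 (T = 4 - (3 - 6) = 4 - 1*(-3) = 4 + 3 = 7)
P(x) = -40 + 8*x (P(x) = (-3 + 7)*((x - 5)*2) = 4*((-5 + x)*2) = 4*(-10 + 2*x) = -40 + 8*x)
-105 + N*P(21) = -105 + 22*(-40 + 8*21) = -105 + 22*(-40 + 168) = -105 + 22*128 = -105 + 2816 = 2711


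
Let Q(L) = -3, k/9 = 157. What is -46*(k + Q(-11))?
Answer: -64860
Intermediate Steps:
k = 1413 (k = 9*157 = 1413)
-46*(k + Q(-11)) = -46*(1413 - 3) = -46*1410 = -64860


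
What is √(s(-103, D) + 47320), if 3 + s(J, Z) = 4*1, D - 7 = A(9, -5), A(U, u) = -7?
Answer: √47321 ≈ 217.53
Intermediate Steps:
D = 0 (D = 7 - 7 = 0)
s(J, Z) = 1 (s(J, Z) = -3 + 4*1 = -3 + 4 = 1)
√(s(-103, D) + 47320) = √(1 + 47320) = √47321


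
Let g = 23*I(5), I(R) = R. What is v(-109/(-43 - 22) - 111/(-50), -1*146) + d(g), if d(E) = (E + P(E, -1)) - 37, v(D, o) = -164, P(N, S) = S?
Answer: -87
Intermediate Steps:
g = 115 (g = 23*5 = 115)
d(E) = -38 + E (d(E) = (E - 1) - 37 = (-1 + E) - 37 = -38 + E)
v(-109/(-43 - 22) - 111/(-50), -1*146) + d(g) = -164 + (-38 + 115) = -164 + 77 = -87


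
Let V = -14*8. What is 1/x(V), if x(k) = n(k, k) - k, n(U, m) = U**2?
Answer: 1/12656 ≈ 7.9014e-5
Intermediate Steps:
V = -112
x(k) = k**2 - k
1/x(V) = 1/(-112*(-1 - 112)) = 1/(-112*(-113)) = 1/12656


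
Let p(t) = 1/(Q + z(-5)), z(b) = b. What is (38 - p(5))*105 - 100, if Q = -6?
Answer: 42895/11 ≈ 3899.5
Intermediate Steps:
p(t) = -1/11 (p(t) = 1/(-6 - 5) = 1/(-11) = -1/11)
(38 - p(5))*105 - 100 = (38 - 1*(-1/11))*105 - 100 = (38 + 1/11)*105 - 100 = (419/11)*105 - 100 = 43995/11 - 100 = 42895/11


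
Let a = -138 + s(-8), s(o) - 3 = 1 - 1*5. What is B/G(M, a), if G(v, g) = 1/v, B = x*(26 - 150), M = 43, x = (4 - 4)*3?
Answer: 0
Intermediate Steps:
s(o) = -1 (s(o) = 3 + (1 - 1*5) = 3 + (1 - 5) = 3 - 4 = -1)
x = 0 (x = 0*3 = 0)
a = -139 (a = -138 - 1 = -139)
B = 0 (B = 0*(26 - 150) = 0*(-124) = 0)
B/G(M, a) = 0/(1/43) = 0*43 = 0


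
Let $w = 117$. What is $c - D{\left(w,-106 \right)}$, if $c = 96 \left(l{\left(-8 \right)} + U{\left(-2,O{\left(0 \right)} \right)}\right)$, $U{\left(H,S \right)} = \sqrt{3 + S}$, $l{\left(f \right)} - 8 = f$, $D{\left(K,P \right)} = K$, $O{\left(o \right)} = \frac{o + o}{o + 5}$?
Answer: $-117 + 96 \sqrt{3} \approx 49.277$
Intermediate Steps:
$O{\left(o \right)} = \frac{2 o}{5 + o}$
$l{\left(f \right)} = 8 + f$
$c = 96 \sqrt{3}$ ($c = 96 \left(\left(8 - 8\right) + \sqrt{3 + 2 \cdot 0 \frac{1}{5 + 0}}\right) = 96 \left(0 + \sqrt{3 + 2 \cdot 0 \cdot \frac{1}{5}}\right) = 96 \left(0 + \sqrt{3 + 0}\right) = 96 \left(0 + \sqrt{3}\right) = 96 \sqrt{3} \approx 166.28$)
$c - D{\left(w,-106 \right)} = 96 \sqrt{3} - 117 = -117 + 96 \sqrt{3}$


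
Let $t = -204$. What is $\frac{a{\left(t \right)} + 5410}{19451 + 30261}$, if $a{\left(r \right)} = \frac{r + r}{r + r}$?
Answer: $\frac{5411}{49712} \approx 0.10885$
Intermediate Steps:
$a{\left(r \right)} = 1$ ($a{\left(r \right)} = \frac{2 r}{2 r} = 2 r \frac{1}{2 r} = 1$)
$\frac{a{\left(t \right)} + 5410}{19451 + 30261} = \frac{1 + 5410}{19451 + 30261} = \frac{5411}{49712}$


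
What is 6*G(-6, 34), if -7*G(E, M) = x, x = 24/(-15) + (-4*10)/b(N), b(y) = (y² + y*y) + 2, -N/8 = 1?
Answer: 744/455 ≈ 1.6352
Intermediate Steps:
N = -8 (N = -8*1 = -8)
b(y) = 2 + 2*y² (b(y) = (y² + y²) + 2 = 2*y² + 2 = 2 + 2*y²)
x = -124/65 (x = 24/(-15) + (-4*10)/(2 + 2*(-8)²) = 24*(-1/15) - 40/(2 + 2*64) = -8/5 - 40/(2 + 128) = -8/5 - 40/130 = -8/5 - 40*1/130 = -8/5 - 4/13 = -124/65 ≈ -1.9077)
G(E, M) = 124/455 (G(E, M) = -⅐*(-124/65) = 124/455)
6*G(-6, 34) = 6*(124/455) = 744/455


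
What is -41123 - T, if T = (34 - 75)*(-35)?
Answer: -42558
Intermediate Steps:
T = 1435 (T = -41*(-35) = 1435)
-41123 - T = -41123 - 1*1435 = -41123 - 1435 = -42558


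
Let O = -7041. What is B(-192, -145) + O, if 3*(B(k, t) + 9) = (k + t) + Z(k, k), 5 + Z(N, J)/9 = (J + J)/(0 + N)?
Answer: -21514/3 ≈ -7171.3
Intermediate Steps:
Z(N, J) = -45 + 18*J/N (Z(N, J) = -45 + 9*((J + J)/(0 + N)) = -45 + 9*((2*J)/N) = -45 + 9*(2*J/N) = -45 + 18*J/N)
B(k, t) = -18 + k/3 + t/3 (B(k, t) = -9 + ((k + t) + (-45 + 18*k/k))/3 = -9 + ((k + t) + (-45 + 18))/3 = -9 + ((k + t) - 27)/3 = -9 + (-27 + k + t)/3 = -9 + (-9 + k/3 + t/3) = -18 + k/3 + t/3)
B(-192, -145) + O = (-18 + (⅓)*(-192) + (⅓)*(-145)) - 7041 = (-18 - 64 - 145/3) - 7041 = -391/3 - 7041 = -21514/3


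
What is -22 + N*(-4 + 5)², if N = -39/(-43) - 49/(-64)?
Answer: -55941/2752 ≈ -20.327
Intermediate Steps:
N = 4603/2752 (N = -39*(-1/43) - 49*(-1/64) = 39/43 + 49/64 = 4603/2752 ≈ 1.6726)
-22 + N*(-4 + 5)² = -22 + 4603*(-4 + 5)²/2752 = -22 + (4603/2752)*1² = -22 + (4603/2752)*1 = -22 + 4603/2752 = -55941/2752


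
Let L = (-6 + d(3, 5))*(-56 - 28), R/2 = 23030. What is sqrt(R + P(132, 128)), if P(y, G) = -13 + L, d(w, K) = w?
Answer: sqrt(46299) ≈ 215.17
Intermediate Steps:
R = 46060 (R = 2*23030 = 46060)
L = 252 (L = (-6 + 3)*(-56 - 28) = -3*(-84) = 252)
P(y, G) = 239 (P(y, G) = -13 + 252 = 239)
sqrt(R + P(132, 128)) = sqrt(46060 + 239) = sqrt(46299)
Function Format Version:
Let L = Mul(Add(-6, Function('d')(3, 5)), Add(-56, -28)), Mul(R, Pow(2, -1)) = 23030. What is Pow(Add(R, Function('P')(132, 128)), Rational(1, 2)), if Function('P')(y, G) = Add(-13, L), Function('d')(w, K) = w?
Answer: Pow(46299, Rational(1, 2)) ≈ 215.17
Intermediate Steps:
R = 46060 (R = Mul(2, 23030) = 46060)
L = 252 (L = Mul(Add(-6, 3), Add(-56, -28)) = Mul(-3, -84) = 252)
Function('P')(y, G) = 239 (Function('P')(y, G) = Add(-13, 252) = 239)
Pow(Add(R, Function('P')(132, 128)), Rational(1, 2)) = Pow(Add(46060, 239), Rational(1, 2)) = Pow(46299, Rational(1, 2))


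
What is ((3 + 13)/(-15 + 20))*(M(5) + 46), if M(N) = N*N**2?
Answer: 2736/5 ≈ 547.20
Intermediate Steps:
M(N) = N**3
((3 + 13)/(-15 + 20))*(M(5) + 46) = ((3 + 13)/(-15 + 20))*(5**3 + 46) = (16/5)*(125 + 46) = (16*(1/5))*171 = (16/5)*171 = 2736/5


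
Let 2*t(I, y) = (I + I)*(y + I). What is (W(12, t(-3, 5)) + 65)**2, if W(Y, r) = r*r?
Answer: 10201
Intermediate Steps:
t(I, y) = I*(I + y) (t(I, y) = ((I + I)*(y + I))/2 = ((2*I)*(I + y))/2 = (2*I*(I + y))/2 = I*(I + y))
W(Y, r) = r**2
(W(12, t(-3, 5)) + 65)**2 = ((-3*(-3 + 5))**2 + 65)**2 = ((-3*2)**2 + 65)**2 = ((-6)**2 + 65)**2 = (36 + 65)**2 = 101**2 = 10201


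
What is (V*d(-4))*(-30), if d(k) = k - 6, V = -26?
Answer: -7800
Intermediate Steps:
d(k) = -6 + k
(V*d(-4))*(-30) = -26*(-6 - 4)*(-30) = -26*(-10)*(-30) = 260*(-30) = -7800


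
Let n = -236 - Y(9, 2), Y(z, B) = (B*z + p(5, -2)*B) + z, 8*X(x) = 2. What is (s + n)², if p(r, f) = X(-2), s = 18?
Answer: 241081/4 ≈ 60270.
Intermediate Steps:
X(x) = ¼ (X(x) = (⅛)*2 = ¼)
p(r, f) = ¼
Y(z, B) = z + B/4 + B*z (Y(z, B) = (B*z + B/4) + z = (B/4 + B*z) + z = z + B/4 + B*z)
n = -527/2 (n = -236 - (9 + (¼)*2 + 2*9) = -236 - (9 + ½ + 18) = -236 - 1*55/2 = -236 - 55/2 = -527/2 ≈ -263.50)
(s + n)² = (18 - 527/2)² = (-491/2)² = 241081/4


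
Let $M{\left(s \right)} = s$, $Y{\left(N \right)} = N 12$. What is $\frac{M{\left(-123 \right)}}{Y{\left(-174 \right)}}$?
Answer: $\frac{41}{696} \approx 0.058908$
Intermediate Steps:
$Y{\left(N \right)} = 12 N$
$\frac{M{\left(-123 \right)}}{Y{\left(-174 \right)}} = - \frac{123}{12 \left(-174\right)} = - \frac{123}{-2088} = \left(-123\right) \left(- \frac{1}{2088}\right) = \frac{41}{696}$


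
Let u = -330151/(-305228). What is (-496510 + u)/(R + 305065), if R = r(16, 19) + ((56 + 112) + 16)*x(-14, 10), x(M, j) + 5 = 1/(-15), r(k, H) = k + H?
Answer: -2273226361935/1392607633648 ≈ -1.6324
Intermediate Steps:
u = 330151/305228 (u = -330151*(-1/305228) = 330151/305228 ≈ 1.0817)
r(k, H) = H + k
x(M, j) = -76/15 (x(M, j) = -5 + 1/(-15) = -5 - 1/15 = -76/15)
R = -13459/15 (R = (19 + 16) + ((56 + 112) + 16)*(-76/15) = 35 + (168 + 16)*(-76/15) = 35 + 184*(-76/15) = 35 - 13984/15 = -13459/15 ≈ -897.27)
(-496510 + u)/(R + 305065) = (-496510 + 330151/305228)/(-13459/15 + 305065) = -151548424129/(305228*4562516/15) = -151548424129/305228*15/4562516 = -2273226361935/1392607633648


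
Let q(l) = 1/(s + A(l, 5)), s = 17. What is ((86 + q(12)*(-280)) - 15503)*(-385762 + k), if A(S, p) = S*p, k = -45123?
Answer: 73089729895/11 ≈ 6.6445e+9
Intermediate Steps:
q(l) = 1/(17 + 5*l) (q(l) = 1/(17 + l*5) = 1/(17 + 5*l))
((86 + q(12)*(-280)) - 15503)*(-385762 + k) = ((86 - 280/(17 + 5*12)) - 15503)*(-385762 - 45123) = ((86 - 280/(17 + 60)) - 15503)*(-430885) = ((86 - 280/77) - 15503)*(-430885) = ((86 + (1/77)*(-280)) - 15503)*(-430885) = ((86 - 40/11) - 15503)*(-430885) = (906/11 - 15503)*(-430885) = -169627/11*(-430885) = 73089729895/11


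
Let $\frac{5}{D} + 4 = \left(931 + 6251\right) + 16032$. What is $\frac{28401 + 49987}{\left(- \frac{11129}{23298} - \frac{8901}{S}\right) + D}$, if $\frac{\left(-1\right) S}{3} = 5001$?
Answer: $\frac{321185761527444}{474543811} \approx 6.7683 \cdot 10^{5}$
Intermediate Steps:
$S = -15003$ ($S = \left(-3\right) 5001 = -15003$)
$D = \frac{1}{4642}$ ($D = \frac{5}{-4 + \left(\left(931 + 6251\right) + 16032\right)} = \frac{5}{-4 + \left(7182 + 16032\right)} = \frac{5}{-4 + 23214} = \frac{5}{23210} = 5 \cdot \frac{1}{23210} = \frac{1}{4642} \approx 0.00021542$)
$\frac{28401 + 49987}{\left(- \frac{11129}{23298} - \frac{8901}{S}\right) + D} = \frac{28401 + 49987}{\left(- \frac{11129}{23298} - \frac{8901}{-15003}\right) + \frac{1}{4642}} = \frac{78388}{\left(\left(-11129\right) \frac{1}{23298} - - \frac{989}{1667}\right) + \frac{1}{4642}} = \frac{78388}{\left(- \frac{11129}{23298} + \frac{989}{1667}\right) + \frac{1}{4642}} = \frac{78388}{\frac{4489679}{38837766} + \frac{1}{4642}} = \frac{78388}{\frac{474543811}{4097384313}} = 78388 \cdot \frac{4097384313}{474543811} = \frac{321185761527444}{474543811}$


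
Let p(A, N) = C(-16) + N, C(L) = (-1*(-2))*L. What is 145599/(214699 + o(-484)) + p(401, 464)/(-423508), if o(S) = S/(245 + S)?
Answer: 1226261009779/1810974734655 ≈ 0.67713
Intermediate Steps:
C(L) = 2*L
p(A, N) = -32 + N (p(A, N) = 2*(-16) + N = -32 + N)
145599/(214699 + o(-484)) + p(401, 464)/(-423508) = 145599/(214699 - 484/(245 - 484)) + (-32 + 464)/(-423508) = 145599/(214699 - 484/(-239)) + 432*(-1/423508) = 145599/(214699 - 484*(-1/239)) - 108/105877 = 145599/(214699 + 484/239) - 108/105877 = 145599/(51313545/239) - 108/105877 = 145599*(239/51313545) - 108/105877 = 11599387/17104515 - 108/105877 = 1226261009779/1810974734655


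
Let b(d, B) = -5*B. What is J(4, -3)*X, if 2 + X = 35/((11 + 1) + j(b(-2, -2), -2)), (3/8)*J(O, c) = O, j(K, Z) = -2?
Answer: 16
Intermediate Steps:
J(O, c) = 8*O/3
X = 3/2 (X = -2 + 35/((11 + 1) - 2) = -2 + 35/(12 - 2) = -2 + 35/10 = -2 + 35*(1/10) = -2 + 7/2 = 3/2 ≈ 1.5000)
J(4, -3)*X = ((8/3)*4)*(3/2) = (32/3)*(3/2) = 16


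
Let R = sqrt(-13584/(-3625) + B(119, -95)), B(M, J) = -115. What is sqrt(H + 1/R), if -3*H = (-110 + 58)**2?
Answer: sqrt(-1319365132084272 - 18148095*I*sqrt(58477195))/1209873 ≈ 0.001579 - 30.022*I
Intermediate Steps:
H = -2704/3 (H = -(-110 + 58)**2/3 = -1/3*(-52)**2 = -1/3*2704 = -2704/3 ≈ -901.33)
R = I*sqrt(58477195)/725 (R = sqrt(-13584/(-3625) - 115) = sqrt(-13584*(-1/3625) - 115) = sqrt(13584/3625 - 115) = sqrt(-403291/3625) = I*sqrt(58477195)/725 ≈ 10.548*I)
sqrt(H + 1/R) = sqrt(-2704/3 + 1/(I*sqrt(58477195)/725)) = sqrt(-2704/3 - 5*I*sqrt(58477195)/403291)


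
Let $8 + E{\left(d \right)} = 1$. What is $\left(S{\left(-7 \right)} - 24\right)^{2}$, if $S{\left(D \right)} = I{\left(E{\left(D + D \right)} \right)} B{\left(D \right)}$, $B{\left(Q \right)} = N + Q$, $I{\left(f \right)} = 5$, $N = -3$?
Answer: $5476$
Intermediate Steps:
$E{\left(d \right)} = -7$ ($E{\left(d \right)} = -8 + 1 = -7$)
$B{\left(Q \right)} = -3 + Q$
$S{\left(D \right)} = -15 + 5 D$ ($S{\left(D \right)} = 5 \left(-3 + D\right) = -15 + 5 D$)
$\left(S{\left(-7 \right)} - 24\right)^{2} = \left(\left(-15 + 5 \left(-7\right)\right) - 24\right)^{2} = \left(\left(-15 - 35\right) - 24\right)^{2} = \left(-50 - 24\right)^{2} = \left(-74\right)^{2} = 5476$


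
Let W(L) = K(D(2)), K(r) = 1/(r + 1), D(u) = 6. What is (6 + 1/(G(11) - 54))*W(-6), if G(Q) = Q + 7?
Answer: 215/252 ≈ 0.85317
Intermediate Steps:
K(r) = 1/(1 + r)
W(L) = ⅐ (W(L) = 1/(1 + 6) = 1/7 = ⅐)
G(Q) = 7 + Q
(6 + 1/(G(11) - 54))*W(-6) = (6 + 1/((7 + 11) - 54))*(⅐) = (6 + 1/(18 - 54))*(⅐) = (6 + 1/(-36))*(⅐) = (6 - 1/36)*(⅐) = (215/36)*(⅐) = 215/252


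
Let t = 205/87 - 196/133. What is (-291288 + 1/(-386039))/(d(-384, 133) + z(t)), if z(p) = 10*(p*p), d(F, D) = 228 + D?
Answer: -307255370580603297/389006272945901 ≈ -789.85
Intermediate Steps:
t = 1459/1653 (t = 205*(1/87) - 196*1/133 = 205/87 - 28/19 = 1459/1653 ≈ 0.88264)
z(p) = 10*p²
(-291288 + 1/(-386039))/(d(-384, 133) + z(t)) = (-291288 + 1/(-386039))/((228 + 133) + 10*(1459/1653)²) = (-291288 - 1/386039)/(361 + 10*(2128681/2732409)) = -112448528233/(386039*(361 + 21286810/2732409)) = -112448528233/(386039*1007686459/2732409) = -112448528233/386039*2732409/1007686459 = -307255370580603297/389006272945901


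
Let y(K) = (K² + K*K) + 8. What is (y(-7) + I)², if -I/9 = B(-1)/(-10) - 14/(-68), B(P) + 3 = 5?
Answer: 324396121/28900 ≈ 11225.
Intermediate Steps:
B(P) = 2 (B(P) = -3 + 5 = 2)
y(K) = 8 + 2*K² (y(K) = (K² + K²) + 8 = 2*K² + 8 = 8 + 2*K²)
I = -9/170 (I = -9*(2/(-10) - 14/(-68)) = -9*(2*(-⅒) - 14*(-1/68)) = -9*(-⅕ + 7/34) = -9*1/170 = -9/170 ≈ -0.052941)
(y(-7) + I)² = ((8 + 2*(-7)²) - 9/170)² = ((8 + 2*49) - 9/170)² = ((8 + 98) - 9/170)² = (106 - 9/170)² = (18011/170)² = 324396121/28900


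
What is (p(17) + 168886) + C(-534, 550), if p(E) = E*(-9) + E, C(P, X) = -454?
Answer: 168296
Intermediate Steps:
p(E) = -8*E (p(E) = -9*E + E = -8*E)
(p(17) + 168886) + C(-534, 550) = (-8*17 + 168886) - 454 = (-136 + 168886) - 454 = 168750 - 454 = 168296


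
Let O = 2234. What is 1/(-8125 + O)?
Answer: -1/5891 ≈ -0.00016975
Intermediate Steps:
1/(-8125 + O) = 1/(-8125 + 2234) = 1/(-5891) = -1/5891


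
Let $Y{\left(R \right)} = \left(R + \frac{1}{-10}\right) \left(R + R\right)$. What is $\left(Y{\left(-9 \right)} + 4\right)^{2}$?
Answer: $\frac{703921}{25} \approx 28157.0$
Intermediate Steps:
$Y{\left(R \right)} = 2 R \left(- \frac{1}{10} + R\right)$ ($Y{\left(R \right)} = \left(R - \frac{1}{10}\right) 2 R = \left(- \frac{1}{10} + R\right) 2 R = 2 R \left(- \frac{1}{10} + R\right)$)
$\left(Y{\left(-9 \right)} + 4\right)^{2} = \left(\frac{1}{5} \left(-9\right) \left(-1 + 10 \left(-9\right)\right) + 4\right)^{2} = \left(\frac{1}{5} \left(-9\right) \left(-1 - 90\right) + 4\right)^{2} = \left(\frac{1}{5} \left(-9\right) \left(-91\right) + 4\right)^{2} = \left(\frac{819}{5} + 4\right)^{2} = \left(\frac{839}{5}\right)^{2} = \frac{703921}{25}$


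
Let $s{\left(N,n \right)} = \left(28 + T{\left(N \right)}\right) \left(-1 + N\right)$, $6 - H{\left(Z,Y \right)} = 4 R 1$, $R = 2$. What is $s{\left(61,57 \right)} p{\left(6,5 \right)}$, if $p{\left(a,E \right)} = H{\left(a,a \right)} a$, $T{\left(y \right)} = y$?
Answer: $-64080$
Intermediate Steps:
$H{\left(Z,Y \right)} = -2$ ($H{\left(Z,Y \right)} = 6 - 4 \cdot 2 \cdot 1 = 6 - 8 \cdot 1 = 6 - 8 = -2$)
$s{\left(N,n \right)} = \left(-1 + N\right) \left(28 + N\right)$ ($s{\left(N,n \right)} = \left(28 + N\right) \left(-1 + N\right) = \left(-1 + N\right) \left(28 + N\right)$)
$p{\left(a,E \right)} = - 2 a$
$s{\left(61,57 \right)} p{\left(6,5 \right)} = \left(-28 + 61^{2} + 27 \cdot 61\right) \left(\left(-2\right) 6\right) = \left(-28 + 3721 + 1647\right) \left(-12\right) = 5340 \left(-12\right) = -64080$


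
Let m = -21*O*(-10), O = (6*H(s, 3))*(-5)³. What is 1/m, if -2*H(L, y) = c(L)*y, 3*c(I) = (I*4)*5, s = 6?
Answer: 1/9450000 ≈ 1.0582e-7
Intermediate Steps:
c(I) = 20*I/3 (c(I) = ((I*4)*5)/3 = ((4*I)*5)/3 = (20*I)/3 = 20*I/3)
H(L, y) = -10*L*y/3 (H(L, y) = -20*L/3*y/2 = -10*L*y/3)
O = 45000 (O = (6*(-10/3*6*3))*(-5)³ = (6*(-60))*(-125) = -360*(-125) = 45000)
m = 9450000 (m = -21*45000*(-10) = -945000*(-10) = 9450000)
1/m = 1/9450000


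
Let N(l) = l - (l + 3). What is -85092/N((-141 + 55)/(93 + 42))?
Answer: 28364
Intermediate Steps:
N(l) = -3 (N(l) = l - (3 + l) = l + (-3 - l) = -3)
-85092/N((-141 + 55)/(93 + 42)) = -85092/(-3) = -85092*(-1/3) = 28364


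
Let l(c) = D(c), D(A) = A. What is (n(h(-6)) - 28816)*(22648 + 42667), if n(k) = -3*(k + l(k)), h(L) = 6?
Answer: -1884468380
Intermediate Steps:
l(c) = c
n(k) = -6*k (n(k) = -3*(k + k) = -6*k)
(n(h(-6)) - 28816)*(22648 + 42667) = (-6*6 - 28816)*(22648 + 42667) = (-36 - 28816)*65315 = -28852*65315 = -1884468380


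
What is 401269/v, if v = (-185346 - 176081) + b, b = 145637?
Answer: -401269/215790 ≈ -1.8595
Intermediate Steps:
v = -215790 (v = (-185346 - 176081) + 145637 = -361427 + 145637 = -215790)
401269/v = 401269/(-215790) = 401269*(-1/215790) = -401269/215790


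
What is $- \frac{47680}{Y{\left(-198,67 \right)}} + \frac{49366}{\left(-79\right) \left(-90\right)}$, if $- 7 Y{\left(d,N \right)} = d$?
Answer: $- \frac{21882029}{13035} \approx -1678.7$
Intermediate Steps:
$Y{\left(d,N \right)} = - \frac{d}{7}$
$- \frac{47680}{Y{\left(-198,67 \right)}} + \frac{49366}{\left(-79\right) \left(-90\right)} = - \frac{47680}{\left(- \frac{1}{7}\right) \left(-198\right)} + \frac{49366}{\left(-79\right) \left(-90\right)} = - \frac{47680}{\frac{198}{7}} + \frac{49366}{7110} = \left(-47680\right) \frac{7}{198} + 49366 \cdot \frac{1}{7110} = - \frac{166880}{99} + \frac{24683}{3555} = - \frac{21882029}{13035}$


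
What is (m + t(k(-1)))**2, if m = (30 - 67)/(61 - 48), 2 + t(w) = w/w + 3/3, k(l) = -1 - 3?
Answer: 1369/169 ≈ 8.1006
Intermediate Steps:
k(l) = -4
t(w) = 0 (t(w) = -2 + (w/w + 3/3) = -2 + (1 + 3*(1/3)) = -2 + (1 + 1) = -2 + 2 = 0)
m = -37/13 ≈ -2.8462
(m + t(k(-1)))**2 = (-37/13 + 0)**2 = (-37/13)**2 = 1369/169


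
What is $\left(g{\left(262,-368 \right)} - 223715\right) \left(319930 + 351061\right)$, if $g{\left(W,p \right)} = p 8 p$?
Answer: $576835529907$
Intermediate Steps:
$g{\left(W,p \right)} = 8 p^{2}$ ($g{\left(W,p \right)} = 8 p p = 8 p^{2}$)
$\left(g{\left(262,-368 \right)} - 223715\right) \left(319930 + 351061\right) = \left(8 \left(-368\right)^{2} - 223715\right) \left(319930 + 351061\right) = \left(8 \cdot 135424 - 223715\right) 670991 = \left(1083392 - 223715\right) 670991 = 859677 \cdot 670991 = 576835529907$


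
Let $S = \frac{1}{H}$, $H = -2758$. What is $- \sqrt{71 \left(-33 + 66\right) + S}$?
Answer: $- \frac{\sqrt{17822176694}}{2758} \approx -48.405$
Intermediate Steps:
$S = - \frac{1}{2758}$ ($S = \frac{1}{-2758} = - \frac{1}{2758} \approx -0.00036258$)
$- \sqrt{71 \left(-33 + 66\right) + S} = - \sqrt{71 \left(-33 + 66\right) - \frac{1}{2758}} = - \sqrt{71 \cdot 33 - \frac{1}{2758}} = - \sqrt{2343 - \frac{1}{2758}} = - \sqrt{\frac{6461993}{2758}} = - \frac{\sqrt{17822176694}}{2758}$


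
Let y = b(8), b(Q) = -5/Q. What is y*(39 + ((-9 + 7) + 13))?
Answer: -125/4 ≈ -31.250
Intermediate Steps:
y = -5/8 ≈ -0.62500
y*(39 + ((-9 + 7) + 13)) = -5*(39 + ((-9 + 7) + 13))/8 = -5*(39 + (-2 + 13))/8 = -5*(39 + 11)/8 = -5/8*50 = -125/4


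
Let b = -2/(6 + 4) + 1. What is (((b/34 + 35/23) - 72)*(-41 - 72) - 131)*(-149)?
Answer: -2280951898/1955 ≈ -1.1667e+6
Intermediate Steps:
b = ⅘ (b = -2/10 + 1 = -2*⅒ + 1 = -⅕ + 1 = ⅘ ≈ 0.80000)
(((b/34 + 35/23) - 72)*(-41 - 72) - 131)*(-149) = ((((⅘)/34 + 35/23) - 72)*(-41 - 72) - 131)*(-149) = ((((⅘)*(1/34) + 35*(1/23)) - 72)*(-113) - 131)*(-149) = (((2/85 + 35/23) - 72)*(-113) - 131)*(-149) = ((3021/1955 - 72)*(-113) - 131)*(-149) = (-137739/1955*(-113) - 131)*(-149) = (15564507/1955 - 131)*(-149) = (15308402/1955)*(-149) = -2280951898/1955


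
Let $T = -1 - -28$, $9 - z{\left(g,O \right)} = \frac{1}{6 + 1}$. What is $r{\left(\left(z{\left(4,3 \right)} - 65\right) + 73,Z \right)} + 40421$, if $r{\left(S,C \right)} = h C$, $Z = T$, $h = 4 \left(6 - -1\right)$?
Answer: $41177$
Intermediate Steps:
$z{\left(g,O \right)} = \frac{62}{7}$ ($z{\left(g,O \right)} = 9 - \frac{1}{6 + 1} = 9 - \frac{1}{7} = \frac{62}{7}$)
$h = 28$ ($h = 4 \left(6 + 1\right) = 4 \cdot 7 = 28$)
$T = 27$ ($T = -1 + 28 = 27$)
$Z = 27$
$r{\left(S,C \right)} = 28 C$
$r{\left(\left(z{\left(4,3 \right)} - 65\right) + 73,Z \right)} + 40421 = 28 \cdot 27 + 40421 = 756 + 40421 = 41177$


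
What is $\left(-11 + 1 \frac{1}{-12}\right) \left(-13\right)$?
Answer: $\frac{1729}{12} \approx 144.08$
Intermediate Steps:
$\left(-11 + 1 \frac{1}{-12}\right) \left(-13\right) = \left(-11 + 1 \left(- \frac{1}{12}\right)\right) \left(-13\right) = \left(-11 - \frac{1}{12}\right) \left(-13\right) = \left(- \frac{133}{12}\right) \left(-13\right) = \frac{1729}{12}$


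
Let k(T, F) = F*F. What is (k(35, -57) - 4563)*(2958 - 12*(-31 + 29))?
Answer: -3918348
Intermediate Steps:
k(T, F) = F²
(k(35, -57) - 4563)*(2958 - 12*(-31 + 29)) = ((-57)² - 4563)*(2958 - 12*(-31 + 29)) = (3249 - 4563)*(2958 - 12*(-2)) = -1314*(2958 + 24) = -1314*2982 = -3918348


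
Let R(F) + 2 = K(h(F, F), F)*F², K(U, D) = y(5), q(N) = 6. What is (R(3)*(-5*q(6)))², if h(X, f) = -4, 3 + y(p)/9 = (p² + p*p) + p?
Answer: 15951690000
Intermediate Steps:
y(p) = -27 + 9*p + 18*p² (y(p) = -27 + 9*((p² + p*p) + p) = -27 + 9*((p² + p²) + p) = -27 + 9*(2*p² + p) = -27 + 9*(p + 2*p²) = -27 + (9*p + 18*p²) = -27 + 9*p + 18*p²)
K(U, D) = 468 (K(U, D) = -27 + 9*5 + 18*5² = -27 + 45 + 18*25 = -27 + 45 + 450 = 468)
R(F) = -2 + 468*F²
(R(3)*(-5*q(6)))² = ((-2 + 468*3²)*(-5*6))² = ((-2 + 468*9)*(-30))² = ((-2 + 4212)*(-30))² = (4210*(-30))² = (-126300)² = 15951690000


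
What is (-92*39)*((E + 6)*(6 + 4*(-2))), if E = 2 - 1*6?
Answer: 14352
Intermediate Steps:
E = -4 (E = 2 - 6 = -4)
(-92*39)*((E + 6)*(6 + 4*(-2))) = (-92*39)*((-4 + 6)*(6 + 4*(-2))) = -7176*(6 - 8) = -7176*(-2) = -3588*(-4) = 14352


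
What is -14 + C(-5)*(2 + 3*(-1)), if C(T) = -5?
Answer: -9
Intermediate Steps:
-14 + C(-5)*(2 + 3*(-1)) = -14 - 5*(2 + 3*(-1)) = -14 - 5*(2 - 3) = -14 - 5*(-1) = -14 + 5 = -9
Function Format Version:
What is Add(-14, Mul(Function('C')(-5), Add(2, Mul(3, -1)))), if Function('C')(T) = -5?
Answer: -9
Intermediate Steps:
Add(-14, Mul(Function('C')(-5), Add(2, Mul(3, -1)))) = Add(-14, Mul(-5, Add(2, Mul(3, -1)))) = Add(-14, Mul(-5, Add(2, -3))) = Add(-14, Mul(-5, -1)) = Add(-14, 5) = -9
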